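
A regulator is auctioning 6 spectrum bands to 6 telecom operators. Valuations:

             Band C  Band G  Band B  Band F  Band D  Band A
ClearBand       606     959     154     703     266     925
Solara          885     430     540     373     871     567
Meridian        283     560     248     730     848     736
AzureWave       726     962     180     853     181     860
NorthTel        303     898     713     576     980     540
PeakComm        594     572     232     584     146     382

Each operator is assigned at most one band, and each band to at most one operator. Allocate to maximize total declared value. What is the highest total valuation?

Optimal: ClearBand→Band A ($925M), Solara→Band C ($885M), Meridian→Band D ($848M), AzureWave→Band G ($962M), NorthTel→Band B ($713M), PeakComm→Band F ($584M) — total 925+885+848+962+713+584 = $4917M.
Row-greedy (each operator in turn takes its best remaining band) gives $4849M, worse by 68.
Checked against all permutations: $4917M is optimal.

Maximum total: $4917M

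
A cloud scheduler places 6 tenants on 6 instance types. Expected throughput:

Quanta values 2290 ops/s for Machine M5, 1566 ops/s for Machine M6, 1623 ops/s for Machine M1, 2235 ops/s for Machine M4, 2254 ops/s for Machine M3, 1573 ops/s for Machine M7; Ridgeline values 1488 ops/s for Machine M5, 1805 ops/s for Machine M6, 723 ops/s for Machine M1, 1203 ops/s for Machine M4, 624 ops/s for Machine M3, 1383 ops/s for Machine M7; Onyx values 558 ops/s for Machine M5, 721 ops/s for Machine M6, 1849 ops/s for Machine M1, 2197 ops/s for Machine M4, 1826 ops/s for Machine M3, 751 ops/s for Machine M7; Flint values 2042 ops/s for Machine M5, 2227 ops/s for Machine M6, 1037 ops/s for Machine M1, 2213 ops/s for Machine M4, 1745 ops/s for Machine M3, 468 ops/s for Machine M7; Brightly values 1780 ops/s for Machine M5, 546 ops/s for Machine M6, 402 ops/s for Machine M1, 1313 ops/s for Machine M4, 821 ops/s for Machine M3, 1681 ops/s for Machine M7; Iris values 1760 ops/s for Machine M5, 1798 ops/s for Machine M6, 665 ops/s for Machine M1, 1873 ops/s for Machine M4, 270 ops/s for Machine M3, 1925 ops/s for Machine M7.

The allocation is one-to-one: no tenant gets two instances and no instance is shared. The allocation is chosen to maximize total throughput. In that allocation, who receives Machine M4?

Flint receives Machine M4.

Optimal: Quanta→Machine M3 (2254 ops/s), Ridgeline→Machine M6 (1805 ops/s), Onyx→Machine M1 (1849 ops/s), Flint→Machine M4 (2213 ops/s), Brightly→Machine M5 (1780 ops/s), Iris→Machine M7 (1925 ops/s) — total 2254+1805+1849+2213+1780+1925 = 11826 ops/s.
Column-greedy (each instance in turn goes to its best remaining tenant) gives 10443 ops/s, worse by 1383.
Swapping Brightly↔Quanta (Brightly→Machine M3 821 ops/s, Quanta→Machine M5 2290 ops/s) loses 923.
Every other assignment is strictly worse.
Flint's own top instance is Machine M6 (2227 ops/s), but forcing Flint→Machine M6 and reassigning the rest optimally gives only 11372 ops/s — worse by 454.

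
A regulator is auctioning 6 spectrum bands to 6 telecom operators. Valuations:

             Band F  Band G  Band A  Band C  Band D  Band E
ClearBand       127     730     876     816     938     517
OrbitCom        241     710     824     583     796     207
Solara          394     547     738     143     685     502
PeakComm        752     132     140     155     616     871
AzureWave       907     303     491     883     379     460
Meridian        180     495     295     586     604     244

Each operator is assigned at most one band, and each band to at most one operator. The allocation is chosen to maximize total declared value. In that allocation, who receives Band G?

OrbitCom receives Band G.

Optimal: ClearBand→Band D ($938M), OrbitCom→Band G ($710M), Solara→Band A ($738M), PeakComm→Band E ($871M), AzureWave→Band F ($907M), Meridian→Band C ($586M) — total 938+710+738+871+907+586 = $4750M.
Column-greedy (each band in turn goes to its best remaining operator) gives $4603M, worse by 147.
Next-best assignment: ClearBand→Band D, OrbitCom→Band A, Solara→Band G, PeakComm→Band E, AzureWave→Band F, Meridian→Band C = $4673M.
OrbitCom's own top band is Band A ($824M), but forcing OrbitCom→Band A and reassigning the rest optimally gives only $4673M — worse by 77.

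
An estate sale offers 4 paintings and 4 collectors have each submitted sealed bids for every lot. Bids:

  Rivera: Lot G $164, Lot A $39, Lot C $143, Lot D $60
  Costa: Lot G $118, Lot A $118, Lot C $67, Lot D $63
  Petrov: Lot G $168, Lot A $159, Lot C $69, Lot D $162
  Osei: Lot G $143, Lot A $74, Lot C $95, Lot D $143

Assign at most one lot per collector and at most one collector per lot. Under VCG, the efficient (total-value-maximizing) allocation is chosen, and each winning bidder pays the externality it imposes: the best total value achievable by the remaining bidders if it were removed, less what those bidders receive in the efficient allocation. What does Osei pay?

Osei pays $15.

Efficient allocation: Rivera→Lot C ($143), Costa→Lot A ($118), Petrov→Lot G ($168), Osei→Lot D ($143); total welfare W = $572.
Osei receives Lot D at value $143, so the others get W − 143 = $429.
Without Osei: best allocation of the remaining 3 bidders over all 4 lots is Rivera→Lot G ($164), Costa→Lot A ($118), Petrov→Lot D ($162), total $444.
VCG payment = (others' best without Osei) − (others' welfare with Osei) = 444 − 429 = $15.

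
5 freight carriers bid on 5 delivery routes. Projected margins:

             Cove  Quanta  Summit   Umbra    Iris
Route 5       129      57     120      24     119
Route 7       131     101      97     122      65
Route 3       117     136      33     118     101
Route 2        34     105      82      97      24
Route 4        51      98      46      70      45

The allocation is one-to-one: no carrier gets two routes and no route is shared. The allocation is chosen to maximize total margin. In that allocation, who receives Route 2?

Summit receives Route 2.

Optimal: Cove→Route 7 ($131k), Quanta→Route 4 ($98k), Summit→Route 2 ($82k), Umbra→Route 3 ($118k), Iris→Route 5 ($119k) — total 131+98+82+118+119 = $548k.
Swapping Iris↔Umbra (Iris→Route 3 $101k, Umbra→Route 5 $24k) loses 112.
No other one-to-one assignment exceeds $548k.
Summit's own top route is Route 5 ($120k), but forcing Summit→Route 5 and reassigning the rest optimally gives only $547k — worse by 1.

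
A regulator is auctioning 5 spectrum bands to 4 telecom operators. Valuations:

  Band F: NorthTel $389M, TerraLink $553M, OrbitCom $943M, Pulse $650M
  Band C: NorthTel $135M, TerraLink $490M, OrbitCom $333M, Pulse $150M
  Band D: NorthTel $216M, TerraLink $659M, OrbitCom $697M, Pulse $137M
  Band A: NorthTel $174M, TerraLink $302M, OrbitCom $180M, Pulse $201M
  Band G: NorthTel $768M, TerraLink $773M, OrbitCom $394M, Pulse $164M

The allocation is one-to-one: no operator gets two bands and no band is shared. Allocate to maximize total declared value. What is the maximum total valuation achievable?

Treat this as an assignment problem: match each operator to one band.
Optimal: NorthTel→Band G ($768M), TerraLink→Band C ($490M), OrbitCom→Band D ($697M), Pulse→Band F ($650M) — total 768+490+697+650 = $2605M.
Max-entry greedy (repeatedly take the single best remaining cell) gives $2133M, worse by 472.
Next-best assignment: NorthTel→Band G, TerraLink→Band D, OrbitCom→Band F, Pulse→Band A = $2571M.
Every other assignment is strictly worse.

Maximum total: $2605M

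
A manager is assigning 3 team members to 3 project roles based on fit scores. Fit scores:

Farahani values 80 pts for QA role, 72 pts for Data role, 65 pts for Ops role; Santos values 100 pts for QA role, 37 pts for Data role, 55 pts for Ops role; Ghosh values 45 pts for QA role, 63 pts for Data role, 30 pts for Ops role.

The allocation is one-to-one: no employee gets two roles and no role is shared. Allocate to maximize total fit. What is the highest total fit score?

Optimal: Farahani→Ops role (65 pts), Santos→QA role (100 pts), Ghosh→Data role (63 pts) — total 65+100+63 = 228 pts.
Max-entry greedy (repeatedly take the single best remaining cell) gives 202 pts, worse by 26.
Swapping Santos↔Ghosh (Santos→Data role 37 pts, Ghosh→QA role 45 pts) loses 81.
No other one-to-one assignment exceeds 228 pts.

Maximum total: 228 pts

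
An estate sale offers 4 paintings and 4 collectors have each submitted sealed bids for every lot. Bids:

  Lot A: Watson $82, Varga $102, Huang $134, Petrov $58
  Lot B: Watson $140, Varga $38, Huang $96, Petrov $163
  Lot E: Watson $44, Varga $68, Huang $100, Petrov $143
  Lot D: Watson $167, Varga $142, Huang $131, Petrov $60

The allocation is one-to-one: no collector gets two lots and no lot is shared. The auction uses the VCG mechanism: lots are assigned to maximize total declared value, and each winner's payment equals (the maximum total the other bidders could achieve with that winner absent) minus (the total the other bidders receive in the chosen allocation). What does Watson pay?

Watson pays $20.

Efficient allocation: Watson→Lot B ($140), Varga→Lot D ($142), Huang→Lot A ($134), Petrov→Lot E ($143); total welfare W = $559.
Watson receives Lot B at value $140, so the others get W − 140 = $419.
Without Watson: best allocation of the remaining 3 bidders over all 4 lots is Varga→Lot D ($142), Huang→Lot A ($134), Petrov→Lot B ($163), total $439.
VCG payment = (others' best without Watson) − (others' welfare with Watson) = 439 − 419 = $20.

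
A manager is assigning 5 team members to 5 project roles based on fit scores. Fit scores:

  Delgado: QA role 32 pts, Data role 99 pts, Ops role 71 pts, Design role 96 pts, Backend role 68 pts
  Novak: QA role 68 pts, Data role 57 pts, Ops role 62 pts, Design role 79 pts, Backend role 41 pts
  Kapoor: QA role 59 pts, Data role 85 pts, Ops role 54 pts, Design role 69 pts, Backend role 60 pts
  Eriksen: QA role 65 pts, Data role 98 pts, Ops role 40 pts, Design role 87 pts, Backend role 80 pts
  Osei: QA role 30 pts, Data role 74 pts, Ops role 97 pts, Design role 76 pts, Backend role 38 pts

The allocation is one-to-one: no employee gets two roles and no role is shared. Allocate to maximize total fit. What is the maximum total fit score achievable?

Max total: 426 pts

Optimal: Delgado→Design role (96 pts), Novak→QA role (68 pts), Kapoor→Data role (85 pts), Eriksen→Backend role (80 pts), Osei→Ops role (97 pts) — total 96+68+85+80+97 = 426 pts.
Row-greedy (each employee in turn takes its best remaining role) gives 400 pts, worse by 26.
Next-best assignment: Delgado→Design role, Novak→QA role, Kapoor→Backend role, Eriksen→Data role, Osei→Ops role = 419 pts.
No other one-to-one assignment exceeds 426 pts.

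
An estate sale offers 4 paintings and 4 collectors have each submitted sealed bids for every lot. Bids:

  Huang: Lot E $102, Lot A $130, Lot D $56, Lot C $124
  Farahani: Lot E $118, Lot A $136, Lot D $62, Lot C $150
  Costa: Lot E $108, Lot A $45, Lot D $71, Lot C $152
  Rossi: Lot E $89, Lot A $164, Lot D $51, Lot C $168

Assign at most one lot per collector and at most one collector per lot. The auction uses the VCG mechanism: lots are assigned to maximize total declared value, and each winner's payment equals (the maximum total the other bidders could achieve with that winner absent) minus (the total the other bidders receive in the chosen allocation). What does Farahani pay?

Farahani pays $46.

Efficient allocation: Huang→Lot D ($56), Farahani→Lot E ($118), Costa→Lot C ($152), Rossi→Lot A ($164); total welfare W = $490.
Farahani receives Lot E at value $118, so the others get W − 118 = $372.
Without Farahani: best allocation of the remaining 3 bidders over all 4 lots is Huang→Lot E ($102), Costa→Lot C ($152), Rossi→Lot A ($164), total $418.
VCG payment = (others' best without Farahani) − (others' welfare with Farahani) = 418 − 372 = $46.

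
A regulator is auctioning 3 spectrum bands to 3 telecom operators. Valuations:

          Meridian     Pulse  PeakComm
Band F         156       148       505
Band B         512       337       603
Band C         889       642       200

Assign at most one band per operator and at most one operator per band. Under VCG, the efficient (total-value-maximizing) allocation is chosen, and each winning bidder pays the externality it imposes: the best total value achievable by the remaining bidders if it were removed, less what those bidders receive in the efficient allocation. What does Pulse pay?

Pulse pays $98M.

Efficient allocation: Meridian→Band C ($889M), Pulse→Band B ($337M), PeakComm→Band F ($505M); total welfare W = $1731M.
Pulse receives Band B at value $337M, so the others get W − 337 = $1394M.
Without Pulse: best allocation of the remaining 2 bidders over all 3 bands is Meridian→Band C ($889M), PeakComm→Band B ($603M), total $1492M.
VCG payment = (others' best without Pulse) − (others' welfare with Pulse) = 1492 − 1394 = $98M.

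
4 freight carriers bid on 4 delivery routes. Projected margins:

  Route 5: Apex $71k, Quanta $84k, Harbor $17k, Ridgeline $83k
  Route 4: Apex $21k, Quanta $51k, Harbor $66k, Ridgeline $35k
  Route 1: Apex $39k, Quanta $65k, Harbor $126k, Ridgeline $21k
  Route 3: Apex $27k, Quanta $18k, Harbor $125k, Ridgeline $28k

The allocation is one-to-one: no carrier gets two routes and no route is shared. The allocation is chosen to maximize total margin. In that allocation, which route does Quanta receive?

Optimal: Apex→Route 1 ($39k), Quanta→Route 4 ($51k), Harbor→Route 3 ($125k), Ridgeline→Route 5 ($83k) — total 39+51+125+83 = $298k.
Max-entry greedy (repeatedly take the single best remaining cell) gives $272k, worse by 26.
Quanta's own top route is Route 5 ($84k), but forcing Quanta→Route 5 and reassigning the rest optimally gives only $283k — worse by 15.

Quanta receives Route 4.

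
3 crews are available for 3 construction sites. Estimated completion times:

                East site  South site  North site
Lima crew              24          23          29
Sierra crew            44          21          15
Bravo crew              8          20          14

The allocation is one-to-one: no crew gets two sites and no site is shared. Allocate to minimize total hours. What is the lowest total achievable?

Min total: 46 hours

Optimal: Lima crew→South site (23 hours), Sierra crew→North site (15 hours), Bravo crew→East site (8 hours) — total 23+15+8 = 46 hours.
Column-greedy (each site in turn goes to its cheapest remaining crew) gives 58 hours, worse by 12.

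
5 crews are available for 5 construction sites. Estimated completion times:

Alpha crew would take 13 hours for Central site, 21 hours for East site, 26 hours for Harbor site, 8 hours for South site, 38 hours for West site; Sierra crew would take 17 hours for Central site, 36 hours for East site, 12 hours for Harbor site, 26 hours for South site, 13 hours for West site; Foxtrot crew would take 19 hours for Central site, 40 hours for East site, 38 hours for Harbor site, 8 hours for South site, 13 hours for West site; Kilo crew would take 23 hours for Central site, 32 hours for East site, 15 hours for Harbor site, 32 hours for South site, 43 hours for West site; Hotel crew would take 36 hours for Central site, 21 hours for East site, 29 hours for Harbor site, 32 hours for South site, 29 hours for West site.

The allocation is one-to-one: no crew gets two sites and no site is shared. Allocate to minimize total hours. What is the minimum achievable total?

Min total: 70 hours

Optimal: Alpha crew→Central site (13 hours), Sierra crew→West site (13 hours), Foxtrot crew→South site (8 hours), Kilo crew→Harbor site (15 hours), Hotel crew→East site (21 hours) — total 13+13+8+15+21 = 70 hours.
Row-greedy (each crew in turn takes its cheapest remaining site) gives 77 hours, worse by 7.
Every other assignment is strictly worse.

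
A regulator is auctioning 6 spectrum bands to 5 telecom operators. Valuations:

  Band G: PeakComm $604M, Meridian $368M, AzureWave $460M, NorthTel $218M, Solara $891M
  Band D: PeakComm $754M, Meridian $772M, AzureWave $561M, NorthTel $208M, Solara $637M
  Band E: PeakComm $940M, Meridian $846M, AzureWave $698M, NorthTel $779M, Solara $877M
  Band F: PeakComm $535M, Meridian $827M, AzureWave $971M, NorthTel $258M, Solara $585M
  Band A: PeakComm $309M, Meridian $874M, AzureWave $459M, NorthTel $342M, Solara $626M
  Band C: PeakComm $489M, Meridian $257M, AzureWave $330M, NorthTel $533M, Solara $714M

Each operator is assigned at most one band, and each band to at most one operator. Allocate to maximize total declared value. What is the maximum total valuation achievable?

This is a one-to-one assignment (maximum-weight bipartite matching).
Optimal: PeakComm→Band D ($754M), Meridian→Band A ($874M), AzureWave→Band F ($971M), NorthTel→Band E ($779M), Solara→Band G ($891M) — total 754+874+971+779+891 = $4269M.
Column-greedy (each band in turn goes to its best remaining operator) gives $3916M, worse by 353.
Checked against all permutations: $4269M is optimal.

Max total: $4269M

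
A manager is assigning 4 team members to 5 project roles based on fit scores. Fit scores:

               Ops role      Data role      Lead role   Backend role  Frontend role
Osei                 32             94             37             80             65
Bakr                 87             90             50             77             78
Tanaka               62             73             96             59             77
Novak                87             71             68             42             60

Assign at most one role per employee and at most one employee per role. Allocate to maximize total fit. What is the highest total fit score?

Max total: 355 pts

Optimal: Osei→Data role (94 pts), Bakr→Frontend role (78 pts), Tanaka→Lead role (96 pts), Novak→Ops role (87 pts) — total 94+78+96+87 = 355 pts.
Max-entry greedy (repeatedly take the single best remaining cell) gives 337 pts, worse by 18.
Next-best assignment: Osei→Data role, Bakr→Backend role, Tanaka→Lead role, Novak→Ops role = 354 pts.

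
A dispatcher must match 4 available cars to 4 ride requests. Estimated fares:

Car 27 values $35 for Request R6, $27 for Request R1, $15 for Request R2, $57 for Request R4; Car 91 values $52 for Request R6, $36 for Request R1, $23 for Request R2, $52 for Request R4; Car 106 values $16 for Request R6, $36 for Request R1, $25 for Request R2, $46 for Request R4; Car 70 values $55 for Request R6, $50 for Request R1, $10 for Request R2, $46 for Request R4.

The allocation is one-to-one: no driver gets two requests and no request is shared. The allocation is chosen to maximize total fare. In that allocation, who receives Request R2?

Optimal: Car 27→Request R4 ($57), Car 91→Request R6 ($52), Car 106→Request R2 ($25), Car 70→Request R1 ($50) — total 57+52+25+50 = $184.
Max-entry greedy (repeatedly take the single best remaining cell) gives $173, worse by 11.
Next-best assignment: Car 27→Request R4, Car 91→Request R1, Car 106→Request R2, Car 70→Request R6 = $173.
Every other assignment is strictly worse.
Car 106's own top request is Request R4 ($46), but forcing Car 106→Request R4 and reassigning the rest optimally gives only $163 — worse by 21.

Car 106 receives Request R2.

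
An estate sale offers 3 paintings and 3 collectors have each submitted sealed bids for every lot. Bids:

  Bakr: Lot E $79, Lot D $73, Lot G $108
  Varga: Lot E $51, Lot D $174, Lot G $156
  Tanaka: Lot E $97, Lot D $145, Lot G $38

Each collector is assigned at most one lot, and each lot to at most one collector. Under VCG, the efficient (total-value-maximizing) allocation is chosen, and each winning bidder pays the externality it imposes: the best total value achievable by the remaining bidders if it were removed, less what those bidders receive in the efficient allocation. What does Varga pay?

Varga pays $29.

Efficient allocation: Bakr→Lot E ($79), Varga→Lot G ($156), Tanaka→Lot D ($145); total welfare W = $380.
Varga receives Lot G at value $156, so the others get W − 156 = $224.
Without Varga: best allocation of the remaining 2 bidders over all 3 lots is Bakr→Lot G ($108), Tanaka→Lot D ($145), total $253.
VCG payment = (others' best without Varga) − (others' welfare with Varga) = 253 − 224 = $29.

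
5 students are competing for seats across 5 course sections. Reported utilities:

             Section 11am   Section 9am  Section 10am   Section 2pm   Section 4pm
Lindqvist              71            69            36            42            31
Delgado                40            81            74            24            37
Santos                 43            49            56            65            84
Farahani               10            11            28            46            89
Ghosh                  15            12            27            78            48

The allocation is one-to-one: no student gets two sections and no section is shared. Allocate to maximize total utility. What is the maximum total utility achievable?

Optimal: Lindqvist→Section 11am (71 points), Delgado→Section 9am (81 points), Santos→Section 10am (56 points), Farahani→Section 4pm (89 points), Ghosh→Section 2pm (78 points) — total 71+81+56+89+78 = 375 points.
Row-greedy (each student in turn takes its best remaining section) gives 309 points, worse by 66.

Maximum total: 375 points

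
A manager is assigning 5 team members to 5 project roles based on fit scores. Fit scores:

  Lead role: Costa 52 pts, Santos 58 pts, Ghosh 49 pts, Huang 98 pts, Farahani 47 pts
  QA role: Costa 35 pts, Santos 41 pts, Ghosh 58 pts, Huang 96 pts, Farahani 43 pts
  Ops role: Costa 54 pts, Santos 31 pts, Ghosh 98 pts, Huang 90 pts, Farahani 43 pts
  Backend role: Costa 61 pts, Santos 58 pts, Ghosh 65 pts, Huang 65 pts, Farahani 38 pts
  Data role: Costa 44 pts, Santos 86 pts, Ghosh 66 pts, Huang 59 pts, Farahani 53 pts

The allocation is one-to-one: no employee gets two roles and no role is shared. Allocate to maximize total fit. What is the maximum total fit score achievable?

Maximum total: 388 pts

Optimal: Costa→Backend role (61 pts), Santos→Data role (86 pts), Ghosh→Ops role (98 pts), Huang→QA role (96 pts), Farahani→Lead role (47 pts) — total 61+86+98+96+47 = 388 pts.
Column-greedy (each role in turn goes to its best remaining employee) gives 321 pts, worse by 67.
Next-best assignment: Costa→Backend role, Santos→Data role, Ghosh→Ops role, Huang→Lead role, Farahani→QA role = 386 pts.
Checked against all permutations: 388 pts is optimal.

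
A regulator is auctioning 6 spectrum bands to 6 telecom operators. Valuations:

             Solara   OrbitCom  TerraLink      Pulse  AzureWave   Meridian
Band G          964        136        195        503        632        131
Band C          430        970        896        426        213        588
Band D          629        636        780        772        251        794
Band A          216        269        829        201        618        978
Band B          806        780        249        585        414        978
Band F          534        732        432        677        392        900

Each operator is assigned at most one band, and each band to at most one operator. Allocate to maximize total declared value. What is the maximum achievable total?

Maximum total: $4987M

Optimal: Solara→Band G ($964M), OrbitCom→Band C ($970M), TerraLink→Band D ($780M), Pulse→Band F ($677M), AzureWave→Band A ($618M), Meridian→Band B ($978M) — total 964+970+780+677+618+978 = $4987M.
Every other assignment is strictly worse.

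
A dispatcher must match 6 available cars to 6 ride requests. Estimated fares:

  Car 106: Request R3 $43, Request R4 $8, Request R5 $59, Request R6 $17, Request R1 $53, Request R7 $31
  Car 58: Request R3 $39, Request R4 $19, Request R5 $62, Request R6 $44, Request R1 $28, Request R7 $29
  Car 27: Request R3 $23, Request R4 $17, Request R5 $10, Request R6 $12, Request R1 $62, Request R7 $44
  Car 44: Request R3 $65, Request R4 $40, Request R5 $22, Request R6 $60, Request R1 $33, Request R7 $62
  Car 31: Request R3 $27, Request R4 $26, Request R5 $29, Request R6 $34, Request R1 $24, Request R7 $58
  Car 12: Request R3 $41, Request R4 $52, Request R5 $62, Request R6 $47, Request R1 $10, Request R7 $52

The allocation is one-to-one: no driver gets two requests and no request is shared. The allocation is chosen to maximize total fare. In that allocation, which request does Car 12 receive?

Optimal: Car 106→Request R5 ($59), Car 58→Request R6 ($44), Car 27→Request R1 ($62), Car 44→Request R3 ($65), Car 31→Request R7 ($58), Car 12→Request R4 ($52) — total 59+44+62+65+58+52 = $340.
Max-entry greedy (repeatedly take the single best remaining cell) gives $316, worse by 24.
Every other assignment is strictly worse.
Car 12's own top request is Request R5 ($62), but forcing Car 12→Request R5 and reassigning the rest optimally gives only $309 — worse by 31.

Car 12 receives Request R4.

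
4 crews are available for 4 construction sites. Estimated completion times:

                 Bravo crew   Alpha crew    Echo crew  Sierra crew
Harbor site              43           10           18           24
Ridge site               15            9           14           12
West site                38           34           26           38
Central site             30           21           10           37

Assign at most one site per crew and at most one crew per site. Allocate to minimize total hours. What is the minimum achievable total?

Min total: 70 hours

Optimal: Bravo crew→West site (38 hours), Alpha crew→Harbor site (10 hours), Echo crew→Central site (10 hours), Sierra crew→Ridge site (12 hours) — total 38+10+10+12 = 70 hours.
Min-entry greedy (repeatedly take the single cheapest remaining cell) gives 81 hours, worse by 11.
Swapping Alpha crew↔Echo crew (Alpha crew→Central site 21 hours, Echo crew→Harbor site 18 hours) adds 19.
No other one-to-one assignment undercuts 70 hours.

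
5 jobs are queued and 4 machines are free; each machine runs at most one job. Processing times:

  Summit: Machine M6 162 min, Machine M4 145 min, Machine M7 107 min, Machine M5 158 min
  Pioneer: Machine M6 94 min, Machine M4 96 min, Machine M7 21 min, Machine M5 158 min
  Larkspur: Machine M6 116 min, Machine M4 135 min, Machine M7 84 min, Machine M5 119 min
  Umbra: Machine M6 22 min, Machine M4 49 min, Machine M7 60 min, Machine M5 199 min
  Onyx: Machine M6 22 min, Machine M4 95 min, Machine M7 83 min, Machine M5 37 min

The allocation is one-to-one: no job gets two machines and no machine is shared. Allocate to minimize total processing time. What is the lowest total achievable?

Min total: 211 min

Optimal: Onyx→Machine M6 (22 min), Umbra→Machine M4 (49 min), Pioneer→Machine M7 (21 min), Larkspur→Machine M5 (119 min) — total 22+49+21+119 = 211 min.
Min-entry greedy (repeatedly take the single cheapest remaining cell) gives 215 min, worse by 4.
No other one-to-one assignment undercuts 211 min.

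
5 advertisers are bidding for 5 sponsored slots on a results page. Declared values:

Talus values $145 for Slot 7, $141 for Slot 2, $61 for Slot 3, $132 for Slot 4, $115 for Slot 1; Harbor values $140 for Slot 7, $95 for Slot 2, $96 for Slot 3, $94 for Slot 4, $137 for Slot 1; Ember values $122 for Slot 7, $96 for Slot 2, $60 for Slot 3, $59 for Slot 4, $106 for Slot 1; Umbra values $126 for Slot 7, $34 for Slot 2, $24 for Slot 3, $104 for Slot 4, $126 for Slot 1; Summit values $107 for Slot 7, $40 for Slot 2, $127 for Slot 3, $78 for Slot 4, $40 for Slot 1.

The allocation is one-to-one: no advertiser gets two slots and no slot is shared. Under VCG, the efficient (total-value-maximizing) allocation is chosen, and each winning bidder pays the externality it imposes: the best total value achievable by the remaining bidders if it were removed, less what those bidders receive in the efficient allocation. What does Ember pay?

Efficient allocation: Talus→Slot 2 ($141), Harbor→Slot 1 ($137), Ember→Slot 7 ($122), Umbra→Slot 4 ($104), Summit→Slot 3 ($127); total welfare W = $631.
Ember receives Slot 7 at value $122, so the others get W − 122 = $509.
Without Ember: best allocation of the remaining 4 bidders over all 5 slots is Talus→Slot 2 ($141), Harbor→Slot 7 ($140), Umbra→Slot 1 ($126), Summit→Slot 3 ($127), total $534.
VCG payment = (others' best without Ember) − (others' welfare with Ember) = 534 − 509 = $25.

Ember pays $25.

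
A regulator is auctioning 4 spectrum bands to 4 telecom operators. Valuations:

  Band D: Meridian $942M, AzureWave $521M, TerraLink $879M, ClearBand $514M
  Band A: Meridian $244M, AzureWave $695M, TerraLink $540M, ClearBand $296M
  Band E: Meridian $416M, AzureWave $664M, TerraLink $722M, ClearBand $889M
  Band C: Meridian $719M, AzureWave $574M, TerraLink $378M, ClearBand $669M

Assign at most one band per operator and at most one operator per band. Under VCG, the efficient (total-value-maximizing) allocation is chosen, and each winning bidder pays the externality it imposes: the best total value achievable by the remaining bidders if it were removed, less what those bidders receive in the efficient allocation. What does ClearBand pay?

Efficient allocation: Meridian→Band C ($719M), AzureWave→Band A ($695M), TerraLink→Band D ($879M), ClearBand→Band E ($889M); total welfare W = $3182M.
ClearBand receives Band E at value $889M, so the others get W − 889 = $2293M.
Without ClearBand: best allocation of the remaining 3 bidders over all 4 bands is Meridian→Band D ($942M), AzureWave→Band A ($695M), TerraLink→Band E ($722M), total $2359M.
VCG payment = (others' best without ClearBand) − (others' welfare with ClearBand) = 2359 − 2293 = $66M.

ClearBand pays $66M.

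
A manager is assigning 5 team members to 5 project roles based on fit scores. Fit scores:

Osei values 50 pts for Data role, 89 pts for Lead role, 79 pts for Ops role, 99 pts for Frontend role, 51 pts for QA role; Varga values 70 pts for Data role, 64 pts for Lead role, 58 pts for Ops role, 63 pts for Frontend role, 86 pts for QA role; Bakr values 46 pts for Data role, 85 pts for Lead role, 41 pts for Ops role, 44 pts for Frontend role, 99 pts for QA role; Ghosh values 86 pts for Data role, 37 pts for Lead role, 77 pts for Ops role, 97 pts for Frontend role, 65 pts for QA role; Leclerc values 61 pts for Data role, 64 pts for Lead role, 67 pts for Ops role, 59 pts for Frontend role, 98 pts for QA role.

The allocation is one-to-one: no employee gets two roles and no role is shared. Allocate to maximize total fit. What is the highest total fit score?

This is a one-to-one assignment (maximum-weight bipartite matching).
Optimal: Osei→Ops role (79 pts), Varga→Data role (70 pts), Bakr→Lead role (85 pts), Ghosh→Frontend role (97 pts), Leclerc→QA role (98 pts) — total 79+70+85+97+98 = 429 pts.
Swapping Leclerc↔Osei (Leclerc→Ops role 67 pts, Osei→QA role 51 pts) loses 59.

Max total: 429 pts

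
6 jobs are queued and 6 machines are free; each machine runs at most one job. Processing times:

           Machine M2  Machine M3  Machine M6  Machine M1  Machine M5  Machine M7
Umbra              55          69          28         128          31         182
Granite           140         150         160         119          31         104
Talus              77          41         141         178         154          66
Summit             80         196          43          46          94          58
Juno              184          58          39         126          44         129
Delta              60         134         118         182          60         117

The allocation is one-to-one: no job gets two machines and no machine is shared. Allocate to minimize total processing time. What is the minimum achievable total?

Min total: 289 min

This is the linear assignment problem.
Optimal: Umbra→Machine M6 (28 min), Granite→Machine M5 (31 min), Talus→Machine M7 (66 min), Summit→Machine M1 (46 min), Juno→Machine M3 (58 min), Delta→Machine M2 (60 min) — total 28+31+66+46+58+60 = 289 min.
Column-greedy (each machine in turn goes to its cheapest remaining job) gives 329 min, worse by 40.
Swapping Summit↔Talus (Summit→Machine M7 58 min, Talus→Machine M1 178 min) adds 124.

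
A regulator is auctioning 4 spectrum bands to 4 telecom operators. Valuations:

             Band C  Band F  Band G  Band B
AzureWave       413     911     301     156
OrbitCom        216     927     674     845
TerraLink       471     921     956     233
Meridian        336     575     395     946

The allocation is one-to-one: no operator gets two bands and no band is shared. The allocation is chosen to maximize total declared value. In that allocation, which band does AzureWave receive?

Optimal: AzureWave→Band C ($413M), OrbitCom→Band F ($927M), TerraLink→Band G ($956M), Meridian→Band B ($946M) — total 413+927+956+946 = $3242M.
Row-greedy (each operator in turn takes its best remaining band) gives $3048M, worse by 194.
Swapping TerraLink↔OrbitCom (TerraLink→Band F $921M, OrbitCom→Band G $674M) loses 288.
Every other assignment is strictly worse.
AzureWave's own top band is Band F ($911M), but forcing AzureWave→Band F and reassigning the rest optimally gives only $3048M — worse by 194.

AzureWave receives Band C.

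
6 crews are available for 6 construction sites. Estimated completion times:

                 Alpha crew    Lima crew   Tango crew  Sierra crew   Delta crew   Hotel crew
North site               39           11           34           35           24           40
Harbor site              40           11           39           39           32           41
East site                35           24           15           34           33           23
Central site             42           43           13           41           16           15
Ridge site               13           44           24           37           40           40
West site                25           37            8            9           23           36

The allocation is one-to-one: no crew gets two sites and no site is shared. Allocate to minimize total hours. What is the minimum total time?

Minimum total: 87 hours

Optimal: Alpha crew→Ridge site (13 hours), Lima crew→Harbor site (11 hours), Tango crew→East site (15 hours), Sierra crew→West site (9 hours), Delta crew→North site (24 hours), Hotel crew→Central site (15 hours) — total 13+11+15+9+24+15 = 87 hours.
Column-greedy (each site in turn goes to its cheapest remaining crew) gives 95 hours, worse by 8.
Next-best assignment: Alpha crew→Ridge site, Lima crew→Harbor site, Tango crew→Central site, Sierra crew→West site, Delta crew→North site, Hotel crew→East site = 93 hours.
No other one-to-one assignment undercuts 87 hours.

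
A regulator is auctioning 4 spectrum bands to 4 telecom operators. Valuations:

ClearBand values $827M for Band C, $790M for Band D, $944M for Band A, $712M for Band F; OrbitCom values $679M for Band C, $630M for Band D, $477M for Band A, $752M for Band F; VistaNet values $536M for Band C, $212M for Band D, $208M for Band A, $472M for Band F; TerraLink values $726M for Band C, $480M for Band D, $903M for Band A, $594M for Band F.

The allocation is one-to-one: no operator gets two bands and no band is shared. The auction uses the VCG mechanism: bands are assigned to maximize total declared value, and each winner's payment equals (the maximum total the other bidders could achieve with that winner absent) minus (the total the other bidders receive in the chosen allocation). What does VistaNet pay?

VistaNet pays $37M.

Efficient allocation: ClearBand→Band D ($790M), OrbitCom→Band F ($752M), VistaNet→Band C ($536M), TerraLink→Band A ($903M); total welfare W = $2981M.
VistaNet receives Band C at value $536M, so the others get W − 536 = $2445M.
Without VistaNet: best allocation of the remaining 3 bidders over all 4 bands is ClearBand→Band C ($827M), OrbitCom→Band F ($752M), TerraLink→Band A ($903M), total $2482M.
VCG payment = (others' best without VistaNet) − (others' welfare with VistaNet) = 2482 − 2445 = $37M.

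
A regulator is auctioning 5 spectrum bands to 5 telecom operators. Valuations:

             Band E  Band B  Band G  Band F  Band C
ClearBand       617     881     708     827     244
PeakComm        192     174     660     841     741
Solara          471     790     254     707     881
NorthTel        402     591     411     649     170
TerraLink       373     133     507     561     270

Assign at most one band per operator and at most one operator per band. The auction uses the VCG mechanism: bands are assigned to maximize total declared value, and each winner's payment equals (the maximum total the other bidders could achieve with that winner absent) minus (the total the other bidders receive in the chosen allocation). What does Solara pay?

Solara pays $147M.

Efficient allocation: ClearBand→Band B ($881M), PeakComm→Band F ($841M), Solara→Band C ($881M), NorthTel→Band E ($402M), TerraLink→Band G ($507M); total welfare W = $3512M.
Solara receives Band C at value $881M, so the others get W − 881 = $2631M.
Without Solara: best allocation of the remaining 4 bidders over all 5 bands is ClearBand→Band B ($881M), PeakComm→Band C ($741M), NorthTel→Band F ($649M), TerraLink→Band G ($507M), total $2778M.
VCG payment = (others' best without Solara) − (others' welfare with Solara) = 2778 − 2631 = $147M.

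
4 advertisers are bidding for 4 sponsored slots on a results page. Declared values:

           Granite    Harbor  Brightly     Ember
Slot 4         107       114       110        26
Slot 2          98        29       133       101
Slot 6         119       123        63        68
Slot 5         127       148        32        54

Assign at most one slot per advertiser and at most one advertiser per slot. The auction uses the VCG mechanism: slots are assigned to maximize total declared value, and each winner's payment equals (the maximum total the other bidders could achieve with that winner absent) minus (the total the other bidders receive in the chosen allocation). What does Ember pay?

Efficient allocation: Granite→Slot 6 ($119), Harbor→Slot 5 ($148), Brightly→Slot 4 ($110), Ember→Slot 2 ($101); total welfare W = $478.
Ember receives Slot 2 at value $101, so the others get W − 101 = $377.
Without Ember: best allocation of the remaining 3 bidders over all 4 slots is Granite→Slot 6 ($119), Harbor→Slot 5 ($148), Brightly→Slot 2 ($133), total $400.
VCG payment = (others' best without Ember) − (others' welfare with Ember) = 400 − 377 = $23.

Ember pays $23.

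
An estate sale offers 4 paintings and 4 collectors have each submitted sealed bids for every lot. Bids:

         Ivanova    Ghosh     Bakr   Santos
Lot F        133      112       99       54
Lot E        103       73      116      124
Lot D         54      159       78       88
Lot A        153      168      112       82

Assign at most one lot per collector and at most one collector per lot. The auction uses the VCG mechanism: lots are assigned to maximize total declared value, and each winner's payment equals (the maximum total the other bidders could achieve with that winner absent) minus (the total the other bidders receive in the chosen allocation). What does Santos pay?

Efficient allocation: Ivanova→Lot A ($153), Ghosh→Lot D ($159), Bakr→Lot F ($99), Santos→Lot E ($124); total welfare W = $535.
Santos receives Lot E at value $124, so the others get W − 124 = $411.
Without Santos: best allocation of the remaining 3 bidders over all 4 lots is Ivanova→Lot A ($153), Ghosh→Lot D ($159), Bakr→Lot E ($116), total $428.
VCG payment = (others' best without Santos) − (others' welfare with Santos) = 428 − 411 = $17.

Santos pays $17.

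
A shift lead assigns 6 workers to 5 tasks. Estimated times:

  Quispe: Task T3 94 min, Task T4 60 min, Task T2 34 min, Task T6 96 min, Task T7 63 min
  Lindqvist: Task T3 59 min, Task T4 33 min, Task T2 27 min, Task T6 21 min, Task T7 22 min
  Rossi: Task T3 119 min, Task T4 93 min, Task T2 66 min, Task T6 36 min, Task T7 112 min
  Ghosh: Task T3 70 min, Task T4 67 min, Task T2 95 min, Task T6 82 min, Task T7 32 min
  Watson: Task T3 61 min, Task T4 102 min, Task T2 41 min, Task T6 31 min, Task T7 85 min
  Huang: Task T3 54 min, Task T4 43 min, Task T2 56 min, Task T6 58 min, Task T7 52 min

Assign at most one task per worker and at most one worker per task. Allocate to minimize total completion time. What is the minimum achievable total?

Min total: 184 min

Treat this as an assignment problem: match each worker to one task.
Optimal: Huang→Task T3 (54 min), Lindqvist→Task T4 (33 min), Quispe→Task T2 (34 min), Watson→Task T6 (31 min), Ghosh→Task T7 (32 min) — total 54+33+34+31+32 = 184 min.
Row-greedy (each worker in turn takes its cheapest remaining task) gives 241 min, worse by 57.
Next-best assignment: Huang→Task T3, Lindqvist→Task T4, Quispe→Task T2, Rossi→Task T6, Ghosh→Task T7 = 189 min.
Checked against all permutations: 184 min is optimal.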